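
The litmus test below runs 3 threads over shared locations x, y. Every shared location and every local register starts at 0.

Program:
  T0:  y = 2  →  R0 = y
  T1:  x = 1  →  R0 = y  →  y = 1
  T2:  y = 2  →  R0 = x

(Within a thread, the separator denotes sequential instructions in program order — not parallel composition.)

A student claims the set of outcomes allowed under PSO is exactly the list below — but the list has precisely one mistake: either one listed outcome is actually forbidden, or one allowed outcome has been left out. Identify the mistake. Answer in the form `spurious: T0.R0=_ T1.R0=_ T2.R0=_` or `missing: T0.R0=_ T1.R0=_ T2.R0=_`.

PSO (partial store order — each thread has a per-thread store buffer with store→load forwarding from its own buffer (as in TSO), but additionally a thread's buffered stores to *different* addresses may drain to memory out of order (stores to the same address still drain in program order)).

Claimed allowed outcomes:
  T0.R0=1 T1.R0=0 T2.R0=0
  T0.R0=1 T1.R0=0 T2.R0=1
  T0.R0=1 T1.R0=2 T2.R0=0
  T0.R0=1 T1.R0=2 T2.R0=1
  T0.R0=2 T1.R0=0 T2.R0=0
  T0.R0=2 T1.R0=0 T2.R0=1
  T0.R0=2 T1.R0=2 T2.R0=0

missing: T0.R0=2 T1.R0=2 T2.R0=1

outcome vector order: (T0.R0,T1.R0,T2.R0)
PSO (8): (1,0,0), (1,0,1), (1,2,0), (1,2,1), (2,0,0), (2,0,1), (2,2,0), (2,2,1)
PSO∖claimed = {(2,2,1)}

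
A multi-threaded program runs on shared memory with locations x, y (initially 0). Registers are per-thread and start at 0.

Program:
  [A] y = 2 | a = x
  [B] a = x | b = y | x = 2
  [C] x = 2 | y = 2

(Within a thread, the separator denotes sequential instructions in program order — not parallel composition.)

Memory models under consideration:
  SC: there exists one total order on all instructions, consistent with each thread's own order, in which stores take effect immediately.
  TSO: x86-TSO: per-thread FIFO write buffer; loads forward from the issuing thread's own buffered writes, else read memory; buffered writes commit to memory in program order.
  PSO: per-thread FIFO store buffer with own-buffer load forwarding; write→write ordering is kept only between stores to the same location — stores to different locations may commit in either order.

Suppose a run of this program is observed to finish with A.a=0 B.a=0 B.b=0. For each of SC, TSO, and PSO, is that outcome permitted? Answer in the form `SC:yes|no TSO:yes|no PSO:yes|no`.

SC:yes TSO:yes PSO:yes

outcome vector order: (A.a,B.a,B.b)
SC: 7 outcomes — {0/0/0; 0/0/2; 0/2/2; 2/0/0; 2/0/2; 2/2/0; 2/2/2}
TSO: 8 outcomes — {0/0/0; 0/0/2; 0/2/0; 0/2/2; 2/0/0; 2/0/2; 2/2/0; 2/2/2}
PSO: 8 outcomes — {0/0/0; 0/0/2; 0/2/0; 0/2/2; 2/0/0; 2/0/2; 2/2/0; 2/2/2}
target 0/0/0 ∈ {SC,TSO,PSO}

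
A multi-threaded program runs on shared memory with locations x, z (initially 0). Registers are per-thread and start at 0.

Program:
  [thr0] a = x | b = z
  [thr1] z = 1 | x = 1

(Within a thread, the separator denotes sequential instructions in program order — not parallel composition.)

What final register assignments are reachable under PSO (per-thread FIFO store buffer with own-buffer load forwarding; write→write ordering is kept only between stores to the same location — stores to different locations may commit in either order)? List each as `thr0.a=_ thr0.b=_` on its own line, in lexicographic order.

outcome vector order: (thr0.a,thr0.b)
|PSO outcomes| = 4

thr0.a=0 thr0.b=0
thr0.a=0 thr0.b=1
thr0.a=1 thr0.b=0
thr0.a=1 thr0.b=1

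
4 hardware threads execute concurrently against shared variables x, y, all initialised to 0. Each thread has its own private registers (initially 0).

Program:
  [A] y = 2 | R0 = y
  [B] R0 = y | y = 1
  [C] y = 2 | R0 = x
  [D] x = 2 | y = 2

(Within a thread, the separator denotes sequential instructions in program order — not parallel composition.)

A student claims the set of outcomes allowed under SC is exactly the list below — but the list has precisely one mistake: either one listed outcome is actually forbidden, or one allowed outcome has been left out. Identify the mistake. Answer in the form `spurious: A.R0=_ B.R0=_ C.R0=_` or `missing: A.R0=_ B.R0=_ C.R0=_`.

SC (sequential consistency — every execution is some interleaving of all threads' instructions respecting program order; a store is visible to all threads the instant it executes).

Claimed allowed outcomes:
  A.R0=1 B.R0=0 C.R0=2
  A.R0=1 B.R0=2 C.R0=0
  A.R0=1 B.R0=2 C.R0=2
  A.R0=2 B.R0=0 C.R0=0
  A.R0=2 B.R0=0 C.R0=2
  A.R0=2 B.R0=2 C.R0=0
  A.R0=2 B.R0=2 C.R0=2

missing: A.R0=1 B.R0=0 C.R0=0

outcome vector order: (A.R0,B.R0,C.R0)
SC (8): (1,0,0) (1,0,2) (1,2,0) (1,2,2) (2,0,0) (2,0,2) (2,2,0) (2,2,2)
SC∖claimed = {(1,0,0)}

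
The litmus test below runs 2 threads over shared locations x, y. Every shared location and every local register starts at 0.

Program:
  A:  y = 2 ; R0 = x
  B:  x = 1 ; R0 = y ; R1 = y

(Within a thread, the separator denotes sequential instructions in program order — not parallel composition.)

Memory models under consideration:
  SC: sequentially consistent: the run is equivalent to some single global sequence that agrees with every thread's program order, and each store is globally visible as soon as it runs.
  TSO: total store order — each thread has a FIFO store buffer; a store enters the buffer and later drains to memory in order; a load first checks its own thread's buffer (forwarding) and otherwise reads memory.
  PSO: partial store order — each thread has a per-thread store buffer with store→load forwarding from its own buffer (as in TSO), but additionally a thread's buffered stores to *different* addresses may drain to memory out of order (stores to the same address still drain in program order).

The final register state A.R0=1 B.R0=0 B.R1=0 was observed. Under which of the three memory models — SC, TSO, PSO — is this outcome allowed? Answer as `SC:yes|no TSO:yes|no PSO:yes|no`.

SC:yes TSO:yes PSO:yes

outcome vector order: (A.R0,B.R0,B.R1)
[SC] allowed = {<0 2 2> <1 0 0> <1 0 2> <1 2 2>}
[TSO] allowed = {<0 0 0> <0 0 2> <0 2 2> <1 0 0> <1 0 2> <1 2 2>}
[PSO] allowed = {<0 0 0> <0 0 2> <0 2 2> <1 0 0> <1 0 2> <1 2 2>}
target <1 0 0> ∈ {SC,TSO,PSO}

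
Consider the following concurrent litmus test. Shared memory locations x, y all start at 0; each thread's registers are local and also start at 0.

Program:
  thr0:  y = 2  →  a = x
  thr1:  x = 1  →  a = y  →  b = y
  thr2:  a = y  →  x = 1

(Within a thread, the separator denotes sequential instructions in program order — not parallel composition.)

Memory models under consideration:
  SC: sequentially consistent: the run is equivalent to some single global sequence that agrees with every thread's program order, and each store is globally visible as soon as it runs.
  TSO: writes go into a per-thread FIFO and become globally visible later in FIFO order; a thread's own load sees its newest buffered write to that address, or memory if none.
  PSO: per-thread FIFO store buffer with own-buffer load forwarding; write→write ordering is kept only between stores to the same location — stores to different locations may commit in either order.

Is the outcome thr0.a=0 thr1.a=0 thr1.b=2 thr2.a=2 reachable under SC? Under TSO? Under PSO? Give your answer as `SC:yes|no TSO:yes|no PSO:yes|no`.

SC:no TSO:yes PSO:yes

outcome vector order: (thr0.a,thr1.a,thr1.b,thr2.a)
[SC] allowed = {<0 2 2 0>; <0 2 2 2>; <1 0 0 0>; <1 0 0 2>; <1 0 2 0>; <1 0 2 2>; <1 2 2 0>; <1 2 2 2>}
[TSO] allowed = {<0 0 0 0>; <0 0 0 2>; <0 0 2 0>; <0 0 2 2>; <0 2 2 0>; <0 2 2 2>; <1 0 0 0>; <1 0 0 2>; <1 0 2 0>; <1 0 2 2>; <1 2 2 0>; <1 2 2 2>}
[PSO] allowed = {<0 0 0 0>; <0 0 0 2>; <0 0 2 0>; <0 0 2 2>; <0 2 2 0>; <0 2 2 2>; <1 0 0 0>; <1 0 0 2>; <1 0 2 0>; <1 0 2 2>; <1 2 2 0>; <1 2 2 2>}
target <0 0 2 2> ∈ {TSO,PSO}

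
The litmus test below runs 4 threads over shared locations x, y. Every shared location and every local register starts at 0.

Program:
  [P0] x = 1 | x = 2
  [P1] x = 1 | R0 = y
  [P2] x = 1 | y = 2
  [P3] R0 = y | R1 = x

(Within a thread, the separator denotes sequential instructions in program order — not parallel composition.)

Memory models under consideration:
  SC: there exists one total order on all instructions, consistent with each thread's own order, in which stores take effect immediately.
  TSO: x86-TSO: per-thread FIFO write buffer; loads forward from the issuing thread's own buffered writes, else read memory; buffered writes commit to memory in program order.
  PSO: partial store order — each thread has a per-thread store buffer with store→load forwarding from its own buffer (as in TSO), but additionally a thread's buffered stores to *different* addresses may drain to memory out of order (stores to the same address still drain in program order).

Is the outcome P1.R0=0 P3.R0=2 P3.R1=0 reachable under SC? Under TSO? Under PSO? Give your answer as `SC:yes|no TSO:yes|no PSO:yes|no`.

SC:no TSO:no PSO:yes

outcome vector order: (P1.R0,P3.R0,P3.R1)
under SC → <0 0 0>, <0 0 1>, <0 0 2>, <0 2 1>, <0 2 2>, <2 0 0>, <2 0 1>, <2 0 2>, <2 2 1>, <2 2 2>
under TSO → <0 0 0>, <0 0 1>, <0 0 2>, <0 2 1>, <0 2 2>, <2 0 0>, <2 0 1>, <2 0 2>, <2 2 1>, <2 2 2>
under PSO → <0 0 0>, <0 0 1>, <0 0 2>, <0 2 0>, <0 2 1>, <0 2 2>, <2 0 0>, <2 0 1>, <2 0 2>, <2 2 0>, <2 2 1>, <2 2 2>
target <0 2 0> ∈ {PSO}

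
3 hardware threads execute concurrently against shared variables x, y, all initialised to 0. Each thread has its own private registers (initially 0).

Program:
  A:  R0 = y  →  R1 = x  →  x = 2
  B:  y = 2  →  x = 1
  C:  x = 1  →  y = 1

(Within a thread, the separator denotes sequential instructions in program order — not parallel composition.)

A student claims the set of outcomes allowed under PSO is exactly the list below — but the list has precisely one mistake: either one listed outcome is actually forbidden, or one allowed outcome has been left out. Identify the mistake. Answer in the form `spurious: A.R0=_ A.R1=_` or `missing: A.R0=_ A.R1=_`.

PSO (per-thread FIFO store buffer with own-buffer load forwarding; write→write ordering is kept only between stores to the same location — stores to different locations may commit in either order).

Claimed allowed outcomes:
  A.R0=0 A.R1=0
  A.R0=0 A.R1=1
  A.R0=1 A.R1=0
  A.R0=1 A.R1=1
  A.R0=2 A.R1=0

outcome vector order: (A.R0,A.R1)
[PSO] allowed = {0/0 0/1 1/0 1/1 2/0 2/1}
PSO∖claimed = {2/1}

missing: A.R0=2 A.R1=1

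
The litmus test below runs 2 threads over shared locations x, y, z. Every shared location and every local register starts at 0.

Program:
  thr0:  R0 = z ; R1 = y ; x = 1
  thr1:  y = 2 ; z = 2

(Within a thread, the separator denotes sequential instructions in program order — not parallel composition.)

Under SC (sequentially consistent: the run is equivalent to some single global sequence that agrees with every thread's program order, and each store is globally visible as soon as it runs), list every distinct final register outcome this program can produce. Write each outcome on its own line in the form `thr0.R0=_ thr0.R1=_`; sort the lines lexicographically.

thr0.R0=0 thr0.R1=0
thr0.R0=0 thr0.R1=2
thr0.R0=2 thr0.R1=2

outcome vector order: (thr0.R0,thr0.R1)
|SC outcomes| = 3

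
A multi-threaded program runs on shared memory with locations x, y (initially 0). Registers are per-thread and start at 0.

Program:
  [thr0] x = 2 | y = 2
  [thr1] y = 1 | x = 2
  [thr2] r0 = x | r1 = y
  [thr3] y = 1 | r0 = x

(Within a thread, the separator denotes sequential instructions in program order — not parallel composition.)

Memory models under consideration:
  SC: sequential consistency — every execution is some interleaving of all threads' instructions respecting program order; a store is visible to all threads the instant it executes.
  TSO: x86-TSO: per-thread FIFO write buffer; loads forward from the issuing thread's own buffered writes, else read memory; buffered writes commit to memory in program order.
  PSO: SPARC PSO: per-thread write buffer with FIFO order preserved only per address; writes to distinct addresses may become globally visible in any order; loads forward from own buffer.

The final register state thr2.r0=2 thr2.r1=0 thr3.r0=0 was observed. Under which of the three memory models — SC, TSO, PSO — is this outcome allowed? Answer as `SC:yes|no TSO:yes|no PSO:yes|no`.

SC:no TSO:yes PSO:yes

outcome vector order: (thr2.r0,thr2.r1,thr3.r0)
under SC → <0 0 0>, <0 0 2>, <0 1 0>, <0 1 2>, <0 2 0>, <0 2 2>, <2 0 2>, <2 1 0>, <2 1 2>, <2 2 0>, <2 2 2>
under TSO → <0 0 0>, <0 0 2>, <0 1 0>, <0 1 2>, <0 2 0>, <0 2 2>, <2 0 0>, <2 0 2>, <2 1 0>, <2 1 2>, <2 2 0>, <2 2 2>
under PSO → <0 0 0>, <0 0 2>, <0 1 0>, <0 1 2>, <0 2 0>, <0 2 2>, <2 0 0>, <2 0 2>, <2 1 0>, <2 1 2>, <2 2 0>, <2 2 2>
target <2 0 0> ∈ {TSO,PSO}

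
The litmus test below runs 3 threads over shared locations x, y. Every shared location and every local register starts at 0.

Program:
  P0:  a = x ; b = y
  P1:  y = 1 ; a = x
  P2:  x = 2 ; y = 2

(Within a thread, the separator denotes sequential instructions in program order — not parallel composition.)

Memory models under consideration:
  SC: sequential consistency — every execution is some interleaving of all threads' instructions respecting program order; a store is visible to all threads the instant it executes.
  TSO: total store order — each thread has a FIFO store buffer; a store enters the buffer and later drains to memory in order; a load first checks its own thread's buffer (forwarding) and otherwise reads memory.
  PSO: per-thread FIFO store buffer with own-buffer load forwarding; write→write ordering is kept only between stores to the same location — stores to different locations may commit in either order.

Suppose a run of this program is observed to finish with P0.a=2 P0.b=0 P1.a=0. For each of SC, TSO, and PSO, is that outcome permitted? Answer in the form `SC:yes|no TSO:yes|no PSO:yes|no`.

outcome vector order: (P0.a,P0.b,P1.a)
SC: 11 outcomes — {<0 0 0>, <0 0 2>, <0 1 0>, <0 1 2>, <0 2 0>, <0 2 2>, <2 0 2>, <2 1 0>, <2 1 2>, <2 2 0>, <2 2 2>}
TSO: 12 outcomes — {<0 0 0>, <0 0 2>, <0 1 0>, <0 1 2>, <0 2 0>, <0 2 2>, <2 0 0>, <2 0 2>, <2 1 0>, <2 1 2>, <2 2 0>, <2 2 2>}
PSO: 12 outcomes — {<0 0 0>, <0 0 2>, <0 1 0>, <0 1 2>, <0 2 0>, <0 2 2>, <2 0 0>, <2 0 2>, <2 1 0>, <2 1 2>, <2 2 0>, <2 2 2>}
target <2 0 0> ∈ {TSO,PSO}

SC:no TSO:yes PSO:yes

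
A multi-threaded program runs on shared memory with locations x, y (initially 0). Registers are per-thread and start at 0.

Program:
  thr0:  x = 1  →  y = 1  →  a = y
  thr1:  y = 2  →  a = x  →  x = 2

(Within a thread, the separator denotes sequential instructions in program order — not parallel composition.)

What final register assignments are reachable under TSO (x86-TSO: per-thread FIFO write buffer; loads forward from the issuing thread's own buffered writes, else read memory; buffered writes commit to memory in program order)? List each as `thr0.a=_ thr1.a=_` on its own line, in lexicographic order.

outcome vector order: (thr0.a,thr1.a)
|TSO outcomes| = 4

thr0.a=1 thr1.a=0
thr0.a=1 thr1.a=1
thr0.a=2 thr1.a=0
thr0.a=2 thr1.a=1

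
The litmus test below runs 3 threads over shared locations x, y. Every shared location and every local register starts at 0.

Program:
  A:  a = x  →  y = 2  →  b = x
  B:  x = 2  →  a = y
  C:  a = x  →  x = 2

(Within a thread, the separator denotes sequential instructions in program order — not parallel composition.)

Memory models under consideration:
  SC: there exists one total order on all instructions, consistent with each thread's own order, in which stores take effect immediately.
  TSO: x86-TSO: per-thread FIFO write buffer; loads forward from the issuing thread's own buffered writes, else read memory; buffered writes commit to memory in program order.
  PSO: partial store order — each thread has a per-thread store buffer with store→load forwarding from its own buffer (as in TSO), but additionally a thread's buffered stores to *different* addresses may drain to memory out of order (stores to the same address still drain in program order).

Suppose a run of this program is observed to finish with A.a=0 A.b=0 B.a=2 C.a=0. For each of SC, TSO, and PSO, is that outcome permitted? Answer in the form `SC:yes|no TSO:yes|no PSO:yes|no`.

outcome vector order: (A.a,A.b,B.a,C.a)
[SC] allowed = {0020, 0022, 0200, 0202, 0220, 0222, 2200, 2202, 2220, 2222}
[TSO] allowed = {0000, 0002, 0020, 0022, 0200, 0202, 0220, 0222, 2200, 2202, 2220, 2222}
[PSO] allowed = {0000, 0002, 0020, 0022, 0200, 0202, 0220, 0222, 2200, 2202, 2220, 2222}
target 0020 ∈ {SC,TSO,PSO}

SC:yes TSO:yes PSO:yes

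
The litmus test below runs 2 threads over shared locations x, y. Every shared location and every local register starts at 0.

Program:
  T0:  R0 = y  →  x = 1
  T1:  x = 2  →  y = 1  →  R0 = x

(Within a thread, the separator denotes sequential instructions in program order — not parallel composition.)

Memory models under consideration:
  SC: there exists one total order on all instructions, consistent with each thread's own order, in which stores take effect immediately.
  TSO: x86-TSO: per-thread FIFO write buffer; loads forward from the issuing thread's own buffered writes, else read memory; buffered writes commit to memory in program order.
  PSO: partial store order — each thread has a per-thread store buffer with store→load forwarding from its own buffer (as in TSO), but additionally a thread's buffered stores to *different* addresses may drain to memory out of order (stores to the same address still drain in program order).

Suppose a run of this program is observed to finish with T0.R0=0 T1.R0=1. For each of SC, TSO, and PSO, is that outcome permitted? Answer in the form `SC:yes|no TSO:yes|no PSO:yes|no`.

outcome vector order: (T0.R0,T1.R0)
[SC] allowed = {01, 02, 11, 12}
[TSO] allowed = {01, 02, 11, 12}
[PSO] allowed = {01, 02, 11, 12}
target 01 ∈ {SC,TSO,PSO}

SC:yes TSO:yes PSO:yes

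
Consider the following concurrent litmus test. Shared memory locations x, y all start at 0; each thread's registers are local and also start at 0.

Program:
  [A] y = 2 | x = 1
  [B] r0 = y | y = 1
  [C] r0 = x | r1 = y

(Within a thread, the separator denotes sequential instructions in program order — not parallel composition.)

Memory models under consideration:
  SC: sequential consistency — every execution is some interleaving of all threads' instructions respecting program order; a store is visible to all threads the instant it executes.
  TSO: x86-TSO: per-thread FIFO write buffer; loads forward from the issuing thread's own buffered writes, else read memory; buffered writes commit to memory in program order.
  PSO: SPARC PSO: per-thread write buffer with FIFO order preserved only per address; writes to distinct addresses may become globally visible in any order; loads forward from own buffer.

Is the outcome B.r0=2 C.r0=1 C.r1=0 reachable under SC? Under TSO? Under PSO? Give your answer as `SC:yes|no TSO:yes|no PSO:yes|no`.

outcome vector order: (B.r0,C.r0,C.r1)
under SC → 0/0/0, 0/0/1, 0/0/2, 0/1/1, 0/1/2, 2/0/0, 2/0/1, 2/0/2, 2/1/1, 2/1/2
under TSO → 0/0/0, 0/0/1, 0/0/2, 0/1/1, 0/1/2, 2/0/0, 2/0/1, 2/0/2, 2/1/1, 2/1/2
under PSO → 0/0/0, 0/0/1, 0/0/2, 0/1/0, 0/1/1, 0/1/2, 2/0/0, 2/0/1, 2/0/2, 2/1/0, 2/1/1, 2/1/2
target 2/1/0 ∈ {PSO}

SC:no TSO:no PSO:yes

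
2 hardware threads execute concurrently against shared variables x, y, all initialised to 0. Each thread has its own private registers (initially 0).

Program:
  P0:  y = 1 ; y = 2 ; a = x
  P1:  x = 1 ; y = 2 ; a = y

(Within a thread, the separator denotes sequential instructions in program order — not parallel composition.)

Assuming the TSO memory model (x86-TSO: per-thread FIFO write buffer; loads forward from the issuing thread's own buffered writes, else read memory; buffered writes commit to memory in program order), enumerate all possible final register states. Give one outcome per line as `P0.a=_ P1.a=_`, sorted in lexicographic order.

P0.a=0 P1.a=1
P0.a=0 P1.a=2
P0.a=1 P1.a=1
P0.a=1 P1.a=2

outcome vector order: (P0.a,P1.a)
|TSO outcomes| = 4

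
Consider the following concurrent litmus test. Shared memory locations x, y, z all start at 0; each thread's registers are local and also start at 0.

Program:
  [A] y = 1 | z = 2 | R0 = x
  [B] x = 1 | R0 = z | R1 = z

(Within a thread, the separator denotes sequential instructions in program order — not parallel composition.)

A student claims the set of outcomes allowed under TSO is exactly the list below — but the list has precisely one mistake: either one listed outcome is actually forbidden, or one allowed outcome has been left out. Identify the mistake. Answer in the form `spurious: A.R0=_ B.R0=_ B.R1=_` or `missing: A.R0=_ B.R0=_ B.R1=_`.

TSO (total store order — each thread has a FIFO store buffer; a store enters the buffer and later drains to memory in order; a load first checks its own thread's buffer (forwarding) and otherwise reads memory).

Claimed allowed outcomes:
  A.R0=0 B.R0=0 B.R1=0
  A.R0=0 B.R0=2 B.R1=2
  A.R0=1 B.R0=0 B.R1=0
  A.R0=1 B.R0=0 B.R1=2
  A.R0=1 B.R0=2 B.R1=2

missing: A.R0=0 B.R0=0 B.R1=2

outcome vector order: (A.R0,B.R0,B.R1)
[TSO] allowed = {0/0/0 0/0/2 0/2/2 1/0/0 1/0/2 1/2/2}
TSO∖claimed = {0/0/2}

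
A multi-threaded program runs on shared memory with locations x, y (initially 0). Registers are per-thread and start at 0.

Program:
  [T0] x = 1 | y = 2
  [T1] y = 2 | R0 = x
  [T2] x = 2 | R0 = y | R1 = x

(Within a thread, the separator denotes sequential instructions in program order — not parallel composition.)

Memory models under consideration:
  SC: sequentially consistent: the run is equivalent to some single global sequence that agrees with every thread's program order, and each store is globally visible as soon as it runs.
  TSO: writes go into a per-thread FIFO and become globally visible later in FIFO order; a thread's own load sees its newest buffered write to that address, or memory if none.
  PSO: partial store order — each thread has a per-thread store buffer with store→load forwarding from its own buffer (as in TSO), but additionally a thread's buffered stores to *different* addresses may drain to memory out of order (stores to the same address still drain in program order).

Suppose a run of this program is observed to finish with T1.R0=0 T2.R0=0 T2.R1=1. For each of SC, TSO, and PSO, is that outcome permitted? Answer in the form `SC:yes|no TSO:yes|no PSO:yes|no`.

SC:no TSO:yes PSO:yes

outcome vector order: (T1.R0,T2.R0,T2.R1)
under SC → <0 2 1>; <0 2 2>; <1 0 1>; <1 0 2>; <1 2 1>; <1 2 2>; <2 0 1>; <2 0 2>; <2 2 1>; <2 2 2>
under TSO → <0 0 1>; <0 0 2>; <0 2 1>; <0 2 2>; <1 0 1>; <1 0 2>; <1 2 1>; <1 2 2>; <2 0 1>; <2 0 2>; <2 2 1>; <2 2 2>
under PSO → <0 0 1>; <0 0 2>; <0 2 1>; <0 2 2>; <1 0 1>; <1 0 2>; <1 2 1>; <1 2 2>; <2 0 1>; <2 0 2>; <2 2 1>; <2 2 2>
target <0 0 1> ∈ {TSO,PSO}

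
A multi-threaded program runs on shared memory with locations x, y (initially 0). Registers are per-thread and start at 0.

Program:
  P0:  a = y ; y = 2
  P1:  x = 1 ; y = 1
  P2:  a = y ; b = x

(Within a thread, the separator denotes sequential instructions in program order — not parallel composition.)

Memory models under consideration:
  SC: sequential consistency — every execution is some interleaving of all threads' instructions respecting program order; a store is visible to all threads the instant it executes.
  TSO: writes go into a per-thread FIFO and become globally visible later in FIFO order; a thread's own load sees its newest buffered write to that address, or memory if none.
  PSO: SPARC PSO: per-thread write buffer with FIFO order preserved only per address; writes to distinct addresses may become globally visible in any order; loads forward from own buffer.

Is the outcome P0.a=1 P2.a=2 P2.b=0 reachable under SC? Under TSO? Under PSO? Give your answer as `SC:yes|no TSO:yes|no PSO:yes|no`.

outcome vector order: (P0.a,P2.a,P2.b)
under SC → 0/0/0, 0/0/1, 0/1/1, 0/2/0, 0/2/1, 1/0/0, 1/0/1, 1/1/1, 1/2/1
under TSO → 0/0/0, 0/0/1, 0/1/1, 0/2/0, 0/2/1, 1/0/0, 1/0/1, 1/1/1, 1/2/1
under PSO → 0/0/0, 0/0/1, 0/1/0, 0/1/1, 0/2/0, 0/2/1, 1/0/0, 1/0/1, 1/1/0, 1/1/1, 1/2/0, 1/2/1
target 1/2/0 ∈ {PSO}

SC:no TSO:no PSO:yes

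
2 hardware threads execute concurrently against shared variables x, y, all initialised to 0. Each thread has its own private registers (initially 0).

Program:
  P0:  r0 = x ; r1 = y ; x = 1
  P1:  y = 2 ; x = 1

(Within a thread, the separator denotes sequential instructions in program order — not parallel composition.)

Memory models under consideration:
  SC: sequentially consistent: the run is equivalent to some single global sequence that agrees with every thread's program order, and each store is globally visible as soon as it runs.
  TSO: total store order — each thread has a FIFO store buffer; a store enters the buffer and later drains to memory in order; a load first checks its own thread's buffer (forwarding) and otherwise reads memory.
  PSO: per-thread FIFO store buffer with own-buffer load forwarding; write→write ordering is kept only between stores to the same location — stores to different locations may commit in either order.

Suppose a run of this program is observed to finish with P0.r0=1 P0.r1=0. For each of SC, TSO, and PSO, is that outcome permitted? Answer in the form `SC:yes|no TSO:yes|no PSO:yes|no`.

outcome vector order: (P0.r0,P0.r1)
SC (3): 00, 02, 12
TSO (3): 00, 02, 12
PSO (4): 00, 02, 10, 12
target 10 ∈ {PSO}

SC:no TSO:no PSO:yes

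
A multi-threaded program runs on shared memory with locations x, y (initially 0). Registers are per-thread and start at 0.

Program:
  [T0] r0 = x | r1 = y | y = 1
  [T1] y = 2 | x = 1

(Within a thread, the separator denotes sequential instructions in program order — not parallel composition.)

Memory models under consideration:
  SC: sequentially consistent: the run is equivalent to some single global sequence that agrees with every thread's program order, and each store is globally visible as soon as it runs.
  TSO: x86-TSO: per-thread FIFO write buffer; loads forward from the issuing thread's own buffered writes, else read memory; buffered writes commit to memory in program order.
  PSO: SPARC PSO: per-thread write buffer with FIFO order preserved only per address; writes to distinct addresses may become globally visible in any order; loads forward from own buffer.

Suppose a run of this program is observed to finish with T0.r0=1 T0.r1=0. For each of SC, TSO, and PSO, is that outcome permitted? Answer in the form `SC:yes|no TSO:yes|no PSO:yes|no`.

outcome vector order: (T0.r0,T0.r1)
SC (3): (0,0), (0,2), (1,2)
TSO (3): (0,0), (0,2), (1,2)
PSO (4): (0,0), (0,2), (1,0), (1,2)
target (1,0) ∈ {PSO}

SC:no TSO:no PSO:yes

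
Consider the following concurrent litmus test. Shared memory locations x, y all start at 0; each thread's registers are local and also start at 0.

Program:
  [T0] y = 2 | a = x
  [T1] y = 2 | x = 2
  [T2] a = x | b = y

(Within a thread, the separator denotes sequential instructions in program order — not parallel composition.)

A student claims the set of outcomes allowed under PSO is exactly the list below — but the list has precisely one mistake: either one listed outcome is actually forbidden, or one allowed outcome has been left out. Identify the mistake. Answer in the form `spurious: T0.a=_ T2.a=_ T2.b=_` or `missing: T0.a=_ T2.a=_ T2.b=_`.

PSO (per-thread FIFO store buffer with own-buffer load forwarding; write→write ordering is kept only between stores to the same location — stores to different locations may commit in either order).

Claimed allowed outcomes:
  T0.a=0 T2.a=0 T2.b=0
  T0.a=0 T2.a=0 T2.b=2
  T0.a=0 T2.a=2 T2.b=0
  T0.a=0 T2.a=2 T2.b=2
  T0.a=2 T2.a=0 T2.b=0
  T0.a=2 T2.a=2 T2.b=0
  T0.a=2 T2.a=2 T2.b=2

missing: T0.a=2 T2.a=0 T2.b=2

outcome vector order: (T0.a,T2.a,T2.b)
PSO (8): 000; 002; 020; 022; 200; 202; 220; 222
PSO∖claimed = {202}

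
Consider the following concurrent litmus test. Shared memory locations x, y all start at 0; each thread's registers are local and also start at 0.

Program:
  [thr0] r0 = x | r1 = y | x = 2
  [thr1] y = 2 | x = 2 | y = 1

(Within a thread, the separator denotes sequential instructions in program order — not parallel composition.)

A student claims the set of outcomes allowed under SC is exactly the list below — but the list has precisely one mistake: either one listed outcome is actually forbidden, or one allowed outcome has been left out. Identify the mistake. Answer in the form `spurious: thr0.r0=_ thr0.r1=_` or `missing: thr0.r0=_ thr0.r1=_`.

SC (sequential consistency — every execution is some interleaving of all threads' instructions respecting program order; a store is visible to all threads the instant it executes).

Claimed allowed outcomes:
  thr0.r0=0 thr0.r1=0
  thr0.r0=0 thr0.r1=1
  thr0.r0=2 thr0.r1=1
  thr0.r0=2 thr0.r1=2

outcome vector order: (thr0.r0,thr0.r1)
SC (5): 0/0 0/1 0/2 2/1 2/2
SC∖claimed = {0/2}

missing: thr0.r0=0 thr0.r1=2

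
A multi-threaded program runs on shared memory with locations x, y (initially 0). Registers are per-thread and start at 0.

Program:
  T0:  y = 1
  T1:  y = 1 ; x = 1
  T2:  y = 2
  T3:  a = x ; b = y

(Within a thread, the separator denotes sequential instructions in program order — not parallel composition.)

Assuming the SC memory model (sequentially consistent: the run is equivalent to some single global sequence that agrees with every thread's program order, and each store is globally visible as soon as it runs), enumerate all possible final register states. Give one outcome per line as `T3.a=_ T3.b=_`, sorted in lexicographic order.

T3.a=0 T3.b=0
T3.a=0 T3.b=1
T3.a=0 T3.b=2
T3.a=1 T3.b=1
T3.a=1 T3.b=2

outcome vector order: (T3.a,T3.b)
|SC outcomes| = 5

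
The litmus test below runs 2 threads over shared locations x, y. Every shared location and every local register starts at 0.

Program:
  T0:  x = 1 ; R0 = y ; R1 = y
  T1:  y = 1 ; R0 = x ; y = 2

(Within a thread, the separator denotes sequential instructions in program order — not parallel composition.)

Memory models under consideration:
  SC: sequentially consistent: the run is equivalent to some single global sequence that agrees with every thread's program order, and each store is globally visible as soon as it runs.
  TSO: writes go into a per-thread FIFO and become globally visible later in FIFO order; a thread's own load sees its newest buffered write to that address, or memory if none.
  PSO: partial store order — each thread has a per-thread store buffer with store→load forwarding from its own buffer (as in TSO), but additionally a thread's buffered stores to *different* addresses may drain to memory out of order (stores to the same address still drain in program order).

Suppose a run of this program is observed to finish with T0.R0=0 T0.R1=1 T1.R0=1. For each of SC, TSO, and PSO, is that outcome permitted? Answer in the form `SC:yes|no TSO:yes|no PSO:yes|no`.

outcome vector order: (T0.R0,T0.R1,T1.R0)
[SC] allowed = {(0,0,1); (0,1,1); (0,2,1); (1,1,0); (1,1,1); (1,2,0); (1,2,1); (2,2,0); (2,2,1)}
[TSO] allowed = {(0,0,0); (0,0,1); (0,1,0); (0,1,1); (0,2,0); (0,2,1); (1,1,0); (1,1,1); (1,2,0); (1,2,1); (2,2,0); (2,2,1)}
[PSO] allowed = {(0,0,0); (0,0,1); (0,1,0); (0,1,1); (0,2,0); (0,2,1); (1,1,0); (1,1,1); (1,2,0); (1,2,1); (2,2,0); (2,2,1)}
target (0,1,1) ∈ {SC,TSO,PSO}

SC:yes TSO:yes PSO:yes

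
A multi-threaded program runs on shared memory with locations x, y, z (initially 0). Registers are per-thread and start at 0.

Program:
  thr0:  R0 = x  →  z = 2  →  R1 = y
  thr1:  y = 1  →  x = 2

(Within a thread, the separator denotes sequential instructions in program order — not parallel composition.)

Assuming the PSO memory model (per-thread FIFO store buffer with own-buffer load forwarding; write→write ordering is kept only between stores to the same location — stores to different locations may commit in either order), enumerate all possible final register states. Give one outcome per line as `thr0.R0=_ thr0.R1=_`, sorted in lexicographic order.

outcome vector order: (thr0.R0,thr0.R1)
|PSO outcomes| = 4

thr0.R0=0 thr0.R1=0
thr0.R0=0 thr0.R1=1
thr0.R0=2 thr0.R1=0
thr0.R0=2 thr0.R1=1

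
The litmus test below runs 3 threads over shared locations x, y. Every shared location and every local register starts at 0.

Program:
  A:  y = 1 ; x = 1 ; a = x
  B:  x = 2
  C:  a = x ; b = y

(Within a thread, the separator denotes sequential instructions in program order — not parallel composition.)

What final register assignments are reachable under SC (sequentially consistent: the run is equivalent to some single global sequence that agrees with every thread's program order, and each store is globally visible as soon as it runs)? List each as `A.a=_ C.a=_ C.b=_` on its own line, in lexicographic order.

outcome vector order: (A.a,C.a,C.b)
|SC outcomes| = 9

A.a=1 C.a=0 C.b=0
A.a=1 C.a=0 C.b=1
A.a=1 C.a=1 C.b=1
A.a=1 C.a=2 C.b=0
A.a=1 C.a=2 C.b=1
A.a=2 C.a=0 C.b=0
A.a=2 C.a=0 C.b=1
A.a=2 C.a=1 C.b=1
A.a=2 C.a=2 C.b=1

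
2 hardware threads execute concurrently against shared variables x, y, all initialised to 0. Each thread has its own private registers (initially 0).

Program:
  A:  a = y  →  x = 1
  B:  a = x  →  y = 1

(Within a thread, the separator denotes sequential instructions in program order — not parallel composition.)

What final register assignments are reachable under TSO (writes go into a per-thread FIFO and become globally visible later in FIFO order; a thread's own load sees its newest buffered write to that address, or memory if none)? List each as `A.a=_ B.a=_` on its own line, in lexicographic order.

A.a=0 B.a=0
A.a=0 B.a=1
A.a=1 B.a=0

outcome vector order: (A.a,B.a)
|TSO outcomes| = 3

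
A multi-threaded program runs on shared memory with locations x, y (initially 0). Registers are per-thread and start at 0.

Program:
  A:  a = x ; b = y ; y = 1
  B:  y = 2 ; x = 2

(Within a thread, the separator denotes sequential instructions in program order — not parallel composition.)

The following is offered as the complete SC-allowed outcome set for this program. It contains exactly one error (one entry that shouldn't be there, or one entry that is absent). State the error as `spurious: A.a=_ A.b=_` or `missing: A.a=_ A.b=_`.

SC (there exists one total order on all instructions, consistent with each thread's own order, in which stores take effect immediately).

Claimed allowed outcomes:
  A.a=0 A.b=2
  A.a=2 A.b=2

missing: A.a=0 A.b=0

outcome vector order: (A.a,A.b)
[SC] allowed = {0/0 0/2 2/2}
SC∖claimed = {0/0}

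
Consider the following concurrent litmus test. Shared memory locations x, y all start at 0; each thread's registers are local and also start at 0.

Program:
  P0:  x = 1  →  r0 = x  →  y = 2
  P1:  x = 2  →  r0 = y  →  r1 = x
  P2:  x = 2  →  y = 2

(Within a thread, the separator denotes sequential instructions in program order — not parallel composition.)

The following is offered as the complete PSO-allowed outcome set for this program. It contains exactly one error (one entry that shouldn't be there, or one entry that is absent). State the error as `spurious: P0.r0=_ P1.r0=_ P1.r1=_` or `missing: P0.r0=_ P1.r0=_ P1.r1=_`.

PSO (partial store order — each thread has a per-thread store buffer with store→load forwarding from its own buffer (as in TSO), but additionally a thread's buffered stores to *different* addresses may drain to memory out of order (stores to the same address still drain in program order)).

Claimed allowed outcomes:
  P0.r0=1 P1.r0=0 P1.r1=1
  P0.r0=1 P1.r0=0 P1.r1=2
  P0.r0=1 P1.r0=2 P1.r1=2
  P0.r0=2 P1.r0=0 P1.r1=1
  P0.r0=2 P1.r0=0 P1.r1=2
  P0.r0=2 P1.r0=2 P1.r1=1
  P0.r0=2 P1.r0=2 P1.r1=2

missing: P0.r0=1 P1.r0=2 P1.r1=1

outcome vector order: (P0.r0,P1.r0,P1.r1)
PSO: 8 outcomes — {(1,0,1); (1,0,2); (1,2,1); (1,2,2); (2,0,1); (2,0,2); (2,2,1); (2,2,2)}
PSO∖claimed = {(1,2,1)}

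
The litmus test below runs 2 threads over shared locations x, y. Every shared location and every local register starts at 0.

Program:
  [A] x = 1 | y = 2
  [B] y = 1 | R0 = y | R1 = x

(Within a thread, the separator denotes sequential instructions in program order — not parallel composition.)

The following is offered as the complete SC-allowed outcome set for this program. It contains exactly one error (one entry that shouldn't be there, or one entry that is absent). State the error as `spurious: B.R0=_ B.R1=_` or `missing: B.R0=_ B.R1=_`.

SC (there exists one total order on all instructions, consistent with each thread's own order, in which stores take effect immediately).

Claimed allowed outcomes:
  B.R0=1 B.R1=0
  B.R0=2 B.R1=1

missing: B.R0=1 B.R1=1

outcome vector order: (B.R0,B.R1)
SC (3): 1/0, 1/1, 2/1
SC∖claimed = {1/1}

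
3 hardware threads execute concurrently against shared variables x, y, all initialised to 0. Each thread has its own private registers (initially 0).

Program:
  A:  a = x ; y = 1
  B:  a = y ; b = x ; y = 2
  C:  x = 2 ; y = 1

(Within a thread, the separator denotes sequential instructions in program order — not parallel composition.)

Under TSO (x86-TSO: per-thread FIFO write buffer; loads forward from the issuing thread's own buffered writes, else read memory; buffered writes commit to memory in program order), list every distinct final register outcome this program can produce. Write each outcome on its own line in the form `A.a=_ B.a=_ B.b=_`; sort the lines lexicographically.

A.a=0 B.a=0 B.b=0
A.a=0 B.a=0 B.b=2
A.a=0 B.a=1 B.b=0
A.a=0 B.a=1 B.b=2
A.a=2 B.a=0 B.b=0
A.a=2 B.a=0 B.b=2
A.a=2 B.a=1 B.b=2

outcome vector order: (A.a,B.a,B.b)
|TSO outcomes| = 7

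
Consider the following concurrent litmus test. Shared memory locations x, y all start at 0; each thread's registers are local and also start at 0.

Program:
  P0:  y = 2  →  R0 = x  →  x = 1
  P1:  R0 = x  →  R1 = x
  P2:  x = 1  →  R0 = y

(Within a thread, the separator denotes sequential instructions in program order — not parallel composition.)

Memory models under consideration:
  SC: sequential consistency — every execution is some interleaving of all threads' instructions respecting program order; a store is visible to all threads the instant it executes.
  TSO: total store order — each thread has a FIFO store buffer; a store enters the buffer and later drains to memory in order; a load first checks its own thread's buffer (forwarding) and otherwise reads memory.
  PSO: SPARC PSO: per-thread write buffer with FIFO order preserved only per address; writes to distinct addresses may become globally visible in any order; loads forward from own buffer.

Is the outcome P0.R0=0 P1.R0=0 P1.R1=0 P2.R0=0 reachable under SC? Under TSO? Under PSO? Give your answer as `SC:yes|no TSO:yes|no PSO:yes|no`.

outcome vector order: (P0.R0,P1.R0,P1.R1,P2.R0)
[SC] allowed = {(0,0,0,2) (0,0,1,2) (0,1,1,2) (1,0,0,0) (1,0,0,2) (1,0,1,0) (1,0,1,2) (1,1,1,0) (1,1,1,2)}
[TSO] allowed = {(0,0,0,0) (0,0,0,2) (0,0,1,0) (0,0,1,2) (0,1,1,0) (0,1,1,2) (1,0,0,0) (1,0,0,2) (1,0,1,0) (1,0,1,2) (1,1,1,0) (1,1,1,2)}
[PSO] allowed = {(0,0,0,0) (0,0,0,2) (0,0,1,0) (0,0,1,2) (0,1,1,0) (0,1,1,2) (1,0,0,0) (1,0,0,2) (1,0,1,0) (1,0,1,2) (1,1,1,0) (1,1,1,2)}
target (0,0,0,0) ∈ {TSO,PSO}

SC:no TSO:yes PSO:yes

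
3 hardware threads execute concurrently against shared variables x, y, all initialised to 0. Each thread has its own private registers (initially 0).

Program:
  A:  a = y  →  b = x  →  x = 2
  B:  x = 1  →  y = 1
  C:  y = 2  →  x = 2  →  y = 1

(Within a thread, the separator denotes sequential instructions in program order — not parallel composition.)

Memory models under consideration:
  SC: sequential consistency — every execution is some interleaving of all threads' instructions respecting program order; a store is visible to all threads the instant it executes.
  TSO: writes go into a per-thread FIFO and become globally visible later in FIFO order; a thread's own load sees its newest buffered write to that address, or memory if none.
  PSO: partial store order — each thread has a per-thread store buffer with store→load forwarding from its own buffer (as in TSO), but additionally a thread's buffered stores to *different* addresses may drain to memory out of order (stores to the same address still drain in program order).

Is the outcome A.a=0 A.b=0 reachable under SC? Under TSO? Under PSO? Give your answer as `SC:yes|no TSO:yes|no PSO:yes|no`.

outcome vector order: (A.a,A.b)
SC (8): <0 0>; <0 1>; <0 2>; <1 1>; <1 2>; <2 0>; <2 1>; <2 2>
TSO (8): <0 0>; <0 1>; <0 2>; <1 1>; <1 2>; <2 0>; <2 1>; <2 2>
PSO (9): <0 0>; <0 1>; <0 2>; <1 0>; <1 1>; <1 2>; <2 0>; <2 1>; <2 2>
target <0 0> ∈ {SC,TSO,PSO}

SC:yes TSO:yes PSO:yes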